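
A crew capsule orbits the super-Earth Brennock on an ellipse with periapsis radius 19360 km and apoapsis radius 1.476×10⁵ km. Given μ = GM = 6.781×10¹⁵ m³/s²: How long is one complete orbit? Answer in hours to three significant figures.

Semi-major axis a = (r_p + r_a)/2 = (19360 + 1.4760×10⁵)/2 = 83480 km = 8.348×10⁷ m.
By Kepler's third law T = 2π√(a³/μ) = 2π × 9.262×10³ = 5.820×10⁴ s.
= 16.17 hours.

T ≈ 16.2 hours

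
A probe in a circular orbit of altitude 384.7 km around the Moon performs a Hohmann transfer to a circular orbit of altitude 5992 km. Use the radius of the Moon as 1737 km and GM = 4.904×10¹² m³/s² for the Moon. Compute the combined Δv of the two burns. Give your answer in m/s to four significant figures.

Δv_total ≈ 657.9 m/s

r₁ = 1737 + 384.7 = 2121.7 km = 2.1217×10⁶ m.
r₂ = 1737 + 5992 = 7729.0 km = 7.7290×10⁶ m.
Transfer ellipse a_t = (r₁ + r₂)/2 = 4.925×10⁶ m.
At r₁: circular v_c1 = √(μ/r₁) = 1520 m/s; transfer-perilune v_p = √[μ(2/r₁ − 1/a_t)] = 1904 m/s.
Δv₁ = v_p − v_c1 = 384.2 m/s.
At r₂: circular v_c2 = √(μ/r₂) = 796.6 m/s; transfer-apolune v_a = √[μ(2/r₂ − 1/a_t)] = 522.8 m/s.
Δv₂ = v_c2 − v_a = 273.7 m/s.
Total Δv = Δv₁ + Δv₂ = 657.9 m/s.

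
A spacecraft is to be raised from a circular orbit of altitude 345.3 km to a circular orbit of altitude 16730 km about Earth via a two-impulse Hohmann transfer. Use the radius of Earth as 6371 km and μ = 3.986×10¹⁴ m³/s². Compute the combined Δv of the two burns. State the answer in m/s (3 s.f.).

r₁ = 6371 + 345.3 = 6716.3 km = 6.7163×10⁶ m.
r₂ = 6371 + 16730 = 23101 km = 2.3101×10⁷ m.
Transfer ellipse a_t = (r₁ + r₂)/2 = 1.491×10⁷ m.
At r₁: circular v_c1 = √(μ/r₁) = 7704 m/s; transfer-perigee v_p = √[μ(2/r₁ − 1/a_t)] = 9590 m/s.
Δv₁ = v_p − v_c1 = 1886 m/s.
At r₂: circular v_c2 = √(μ/r₂) = 4154 m/s; transfer-apogee v_a = √[μ(2/r₂ − 1/a_t)] = 2788 m/s.
Δv₂ = v_c2 − v_a = 1366 m/s.
Total Δv = Δv₁ + Δv₂ = 3252 m/s.

Δv_total ≈ 3250 m/s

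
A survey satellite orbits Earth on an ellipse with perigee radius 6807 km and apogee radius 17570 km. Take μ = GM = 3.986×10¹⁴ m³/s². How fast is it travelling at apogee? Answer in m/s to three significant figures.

v ≈ 3560 m/s

Semi-major axis a = (r_p + r_a)/2 = 12188 km = 1.219×10⁷ m.
Vis-viva: v² = μ(2/r − 1/a) = 3.986×10¹⁴ × (1.138×10⁻⁷ − 8.204×10⁻⁸) = 1.267×10⁷ m²/s².
v = 3559 m/s.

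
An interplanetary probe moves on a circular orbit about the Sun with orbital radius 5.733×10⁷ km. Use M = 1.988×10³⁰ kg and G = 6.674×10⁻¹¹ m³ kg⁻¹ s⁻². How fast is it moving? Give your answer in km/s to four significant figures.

μ = GM = 6.674×10⁻¹¹ × 1.988×10³⁰ = 1.327×10²⁰ m³/s².
r = 5.733×10⁷ km = 5.733×10¹⁰ m.
For a circular orbit v = √(μ/r) = √(1.327×10²⁰ / 5.733×10¹⁰) = √(2.314×10⁹) = 48110 m/s.
That is 48.11 km/s.

v ≈ 48.11 km/s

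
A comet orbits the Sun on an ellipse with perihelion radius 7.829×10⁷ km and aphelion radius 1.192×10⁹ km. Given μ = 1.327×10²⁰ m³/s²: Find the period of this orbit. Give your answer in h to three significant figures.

T ≈ 76700 h

Semi-major axis a = (r_p + r_a)/2 = (7.8290×10⁷ + 1.1920×10⁹)/2 = 6.3514×10⁸ km = 6.351×10¹¹ m.
By Kepler's third law T = 2π√(a³/μ) = 2π × 4.394×10⁷ = 2.761×10⁸ s.
= 76690 h.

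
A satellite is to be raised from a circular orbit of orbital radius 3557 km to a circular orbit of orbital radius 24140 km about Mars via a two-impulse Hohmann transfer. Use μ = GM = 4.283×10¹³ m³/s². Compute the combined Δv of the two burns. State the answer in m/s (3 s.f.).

r₁ = 3557 km = 3.557×10⁶ m.
r₂ = 24140 km = 2.414×10⁷ m.
Transfer ellipse a_t = (r₁ + r₂)/2 = 1.385×10⁷ m.
At r₁: circular v_c1 = √(μ/r₁) = 3470 m/s; transfer-periapsis v_p = √[μ(2/r₁ − 1/a_t)] = 4581 m/s.
Δv₁ = v_p − v_c1 = 1111 m/s.
At r₂: circular v_c2 = √(μ/r₂) = 1332 m/s; transfer-apoapsis v_a = √[μ(2/r₂ − 1/a_t)] = 675.1 m/s.
Δv₂ = v_c2 − v_a = 656.9 m/s.
Total Δv = Δv₁ + Δv₂ = 1768 m/s.

Δv_total ≈ 1770 m/s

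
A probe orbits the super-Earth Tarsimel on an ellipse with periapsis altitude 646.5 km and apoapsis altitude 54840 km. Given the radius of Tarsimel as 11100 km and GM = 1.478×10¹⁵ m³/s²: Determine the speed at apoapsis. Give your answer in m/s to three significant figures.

v ≈ 2600 m/s

r_p = 11100 + 646.5 = 11746 km = 1.1746×10⁷ m.
r_a = 11100 + 54840 = 65940 km = 6.5940×10⁷ m.
Semi-major axis a = (r_p + r_a)/2 = 38843 km = 3.884×10⁷ m.
Vis-viva: v² = μ(2/r − 1/a) = 1.478×10¹⁵ × (3.033×10⁻⁸ − 2.574×10⁻⁸) = 6.778×10⁶ m²/s².
v = 2604 m/s.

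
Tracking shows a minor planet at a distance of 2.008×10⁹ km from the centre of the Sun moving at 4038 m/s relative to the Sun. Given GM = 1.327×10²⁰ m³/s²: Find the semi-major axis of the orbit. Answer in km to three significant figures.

a ≈ 1.15×10⁹ km

r = 2.008×10¹² m.
Specific orbital energy ε = v²/2 − μ/r = (4038)²/2 − 1.327×10²⁰/2.008×10¹² = -5.793×10⁷ J/kg.
Since ε = −μ/(2a), a = −μ/(2ε) = 1.145×10¹² m = 1.1453×10⁹ km.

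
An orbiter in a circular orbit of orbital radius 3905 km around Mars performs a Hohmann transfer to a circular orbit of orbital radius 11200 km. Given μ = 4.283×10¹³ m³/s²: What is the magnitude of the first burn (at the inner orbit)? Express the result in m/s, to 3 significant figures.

r₁ = 3905 km = 3.905×10⁶ m.
r₂ = 11200 km = 1.120×10⁷ m.
Transfer ellipse a_t = (r₁ + r₂)/2 = 7.552×10⁶ m.
At r₁: circular v_c1 = √(μ/r₁) = 3312 m/s; transfer-periapsis v_p = √[μ(2/r₁ − 1/a_t)] = 4033 m/s.
Δv₁ = v_p − v_c1 = 721.2 m/s.

Δv ≈ 721 m/s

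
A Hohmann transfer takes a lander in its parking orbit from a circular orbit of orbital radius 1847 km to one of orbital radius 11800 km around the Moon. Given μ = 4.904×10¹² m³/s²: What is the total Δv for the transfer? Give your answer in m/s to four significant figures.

r₁ = 1847 km = 1.847×10⁶ m.
r₂ = 11800 km = 1.180×10⁷ m.
Transfer ellipse a_t = (r₁ + r₂)/2 = 6.824×10⁶ m.
At r₁: circular v_c1 = √(μ/r₁) = 1629 m/s; transfer-perilune v_p = √[μ(2/r₁ − 1/a_t)] = 2143 m/s.
Δv₁ = v_p − v_c1 = 513.3 m/s.
At r₂: circular v_c2 = √(μ/r₂) = 644.7 m/s; transfer-apolune v_a = √[μ(2/r₂ − 1/a_t)] = 335.4 m/s.
Δv₂ = v_c2 − v_a = 309.3 m/s.
Total Δv = Δv₁ + Δv₂ = 822.6 m/s.

Δv_total ≈ 822.6 m/s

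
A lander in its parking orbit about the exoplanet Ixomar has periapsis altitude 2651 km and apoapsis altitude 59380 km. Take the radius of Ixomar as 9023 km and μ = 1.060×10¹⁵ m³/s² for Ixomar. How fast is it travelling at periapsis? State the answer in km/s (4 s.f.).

v ≈ 12.45 km/s

r_p = 9023 + 2651 = 11674 km = 1.1674×10⁷ m.
r_a = 9023 + 59380 = 68403 km = 6.8403×10⁷ m.
Semi-major axis a = (r_p + r_a)/2 = 40038 km = 4.004×10⁷ m.
Vis-viva: v² = μ(2/r − 1/a) = 1.060×10¹⁵ × (1.713×10⁻⁷ − 2.498×10⁻⁸) = 1.551×10⁸ m²/s².
v = 12450 m/s = 12.45 km/s.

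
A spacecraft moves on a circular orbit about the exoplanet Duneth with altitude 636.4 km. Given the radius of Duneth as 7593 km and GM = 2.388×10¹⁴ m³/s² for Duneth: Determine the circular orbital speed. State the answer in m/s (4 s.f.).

r = 7593 + 636.4 = 8229.4 km = 8.2294×10⁶ m.
For a circular orbit v = √(μ/r) = √(2.388×10¹⁴ / 8.229×10⁶) = √(2.902×10⁷) = 5387 m/s.

v ≈ 5387 m/s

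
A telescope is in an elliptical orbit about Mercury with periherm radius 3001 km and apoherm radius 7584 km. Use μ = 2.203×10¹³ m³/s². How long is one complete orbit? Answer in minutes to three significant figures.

Semi-major axis a = (r_p + r_a)/2 = (3001.0 + 7584.0)/2 = 5292.5 km = 5.292×10⁶ m.
By Kepler's third law T = 2π√(a³/μ) = 2π × 2.594×10³ = 1.630×10⁴ s.
= 271.7 minutes.

T ≈ 272 minutes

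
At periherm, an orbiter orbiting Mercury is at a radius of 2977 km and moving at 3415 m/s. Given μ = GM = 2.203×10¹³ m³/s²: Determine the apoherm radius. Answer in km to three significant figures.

apoherm radius ≈ 11100 km

r_p = 2.977×10⁶ m.
Specific energy ε = v²/2 − μ/r = -1.569×10⁶ J/kg, so a = −μ/(2ε) = 7.021×10⁶ m.
The apsides satisfy r_p + r_a = 2a, so the apoherm radius is 2a − r_p = 1.106×10⁷ m = 11064 km.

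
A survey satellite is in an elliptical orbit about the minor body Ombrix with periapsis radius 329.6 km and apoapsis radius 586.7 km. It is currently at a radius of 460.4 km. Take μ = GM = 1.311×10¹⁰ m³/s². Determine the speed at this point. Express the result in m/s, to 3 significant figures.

v ≈ 168 m/s

Semi-major axis a = (r_p + r_a)/2 = 458.15 km = 4.582×10⁵ m.
Vis-viva: v² = μ(2/r − 1/a) = 1.311×10¹⁰ × (4.344×10⁻⁶ − 2.183×10⁻⁶) = 2.834×10⁴ m²/s².
v = 168.3 m/s.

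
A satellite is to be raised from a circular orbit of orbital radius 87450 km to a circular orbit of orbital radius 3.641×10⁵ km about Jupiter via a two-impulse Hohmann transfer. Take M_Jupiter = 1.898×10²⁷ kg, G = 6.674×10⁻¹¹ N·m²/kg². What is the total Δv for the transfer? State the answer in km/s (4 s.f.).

μ = GM = 6.674×10⁻¹¹ × 1.898×10²⁷ = 1.267×10¹⁷ m³/s².
r₁ = 87450 km = 8.745×10⁷ m.
r₂ = 3.641×10⁵ km = 3.641×10⁸ m.
Transfer ellipse a_t = (r₁ + r₂)/2 = 2.258×10⁸ m.
At r₁: circular v_c1 = √(μ/r₁) = 38060 m/s; transfer-perijove v_p = √[μ(2/r₁ − 1/a_t)] = 48330 m/s.
Δv₁ = v_p − v_c1 = 10270 m/s.
At r₂: circular v_c2 = √(μ/r₂) = 18650 m/s; transfer-apojove v_a = √[μ(2/r₂ − 1/a_t)] = 11610 m/s.
Δv₂ = v_c2 − v_a = 7044 m/s.
Total Δv = Δv₁ + Δv₂ = 17320 m/s = 17.32 km/s.

Δv_total ≈ 17.32 km/s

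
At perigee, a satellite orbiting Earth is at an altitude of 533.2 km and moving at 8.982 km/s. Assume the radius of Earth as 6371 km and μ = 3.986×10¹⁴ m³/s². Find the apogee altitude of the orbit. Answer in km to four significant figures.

r_p = 6371 + 533.2 = 6904.2 km = 6.904×10⁶ m.
Specific energy ε = v²/2 − μ/r = -1.739×10⁷ J/kg, so a = −μ/(2ε) = 1.146×10⁷ m.
The apsides satisfy r_p + r_a = 2a, so the apogee radius is 2a − r_p = 1.601×10⁷ m = 16011 km.
Apogee altitude = 16011 − 6371 = 9639.7 km.

apogee altitude ≈ 9640 km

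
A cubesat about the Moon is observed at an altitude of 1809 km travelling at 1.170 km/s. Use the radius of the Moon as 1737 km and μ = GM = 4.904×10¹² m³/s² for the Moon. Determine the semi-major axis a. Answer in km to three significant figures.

r = 1737 + 1809 = 3546.0 km = 3.546×10⁶ m.
Specific orbital energy ε = v²/2 − μ/r = (1170)²/2 − 4.904×10¹²/3.546×10⁶ = -6.985×10⁵ J/kg.
Since ε = −μ/(2a), a = −μ/(2ε) = 3.510×10⁶ m = 3510.3 km.

a ≈ 3510 km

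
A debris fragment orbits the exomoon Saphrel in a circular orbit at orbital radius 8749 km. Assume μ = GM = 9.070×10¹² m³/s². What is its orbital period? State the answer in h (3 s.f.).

T ≈ 15.0 h

r = 8749 km = 8.749×10⁶ m.
Kepler's third law: T = 2π√(r³/μ) = 2π√((8.749×10⁶)³ / 9.070×10¹²).
r³/μ = 7.384×10⁷ s², so T = 2π × 8.593×10³ = 5.399×10⁴ s.
Converting: 5.399×10⁴ s ÷ 3600 = 15.00 h.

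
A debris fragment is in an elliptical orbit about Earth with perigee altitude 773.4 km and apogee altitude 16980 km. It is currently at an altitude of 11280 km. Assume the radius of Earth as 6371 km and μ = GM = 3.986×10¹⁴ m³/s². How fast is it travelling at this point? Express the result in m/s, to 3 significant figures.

r_p = 6371 + 773.4 = 7144.4 km = 7.1444×10⁶ m.
r_a = 6371 + 16980 = 23351 km = 2.3351×10⁷ m.
r = 6371 + 11280 = 17651 km = 1.765×10⁷ m.
Semi-major axis a = (r_p + r_a)/2 = 15248 km = 1.525×10⁷ m.
Vis-viva: v² = μ(2/r − 1/a) = 3.986×10¹⁴ × (1.133×10⁻⁷ − 6.558×10⁻⁸) = 1.902×10⁷ m²/s².
v = 4362 m/s.

v ≈ 4360 m/s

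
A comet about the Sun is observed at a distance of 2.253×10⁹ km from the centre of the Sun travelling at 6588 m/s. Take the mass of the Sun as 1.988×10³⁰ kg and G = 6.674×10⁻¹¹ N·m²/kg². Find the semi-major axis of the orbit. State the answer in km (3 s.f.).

μ = GM = 6.674×10⁻¹¹ × 1.988×10³⁰ = 1.327×10²⁰ m³/s².
r = 2.253×10¹² m.
Vis-viva rearranged: 1/a = 2/r − v²/μ = 8.877×10⁻¹³ − 3.271×10⁻¹³ = 5.606×10⁻¹³ m⁻¹.
a = 1.784×10¹² m = 1.7838×10⁹ km.

a ≈ 1.78×10⁹ km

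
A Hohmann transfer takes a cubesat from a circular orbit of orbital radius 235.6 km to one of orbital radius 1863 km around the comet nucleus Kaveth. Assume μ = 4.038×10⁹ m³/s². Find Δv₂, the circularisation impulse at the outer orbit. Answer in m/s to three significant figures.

r₁ = 235.6 km = 2.356×10⁵ m.
r₂ = 1863 km = 1.863×10⁶ m.
Transfer ellipse a_t = (r₁ + r₂)/2 = 1.049×10⁶ m.
At r₁: circular v_c1 = √(μ/r₁) = 130.9 m/s; transfer-periapsis v_p = √[μ(2/r₁ − 1/a_t)] = 174.4 m/s.
At r₂: circular v_c2 = √(μ/r₂) = 46.56 m/s; transfer-apoapsis v_a = √[μ(2/r₂ − 1/a_t)] = 22.06 m/s.
Δv₂ = v_c2 − v_a = 24.50 m/s.

Δv ≈ 24.5 m/s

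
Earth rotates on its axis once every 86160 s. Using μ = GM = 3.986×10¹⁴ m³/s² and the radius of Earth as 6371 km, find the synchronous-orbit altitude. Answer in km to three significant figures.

A synchronous orbit has period T, so by Kepler's third law a = (μT²/4π²)^(1/3).
μT²/4π² = 3.986×10¹⁴ × (8.616×10⁴)² / 39.48 = 7.495×10²² m³.
a = 4.216×10⁷ m = 42163 km.
Altitude h = a − R = 42163 − 6371 = 35792 km.

h_sync ≈ 35800 km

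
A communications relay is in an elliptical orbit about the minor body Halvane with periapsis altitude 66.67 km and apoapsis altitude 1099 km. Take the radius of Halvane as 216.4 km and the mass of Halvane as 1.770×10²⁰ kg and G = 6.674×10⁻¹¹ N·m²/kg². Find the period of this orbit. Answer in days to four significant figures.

T ≈ 0.4781 days

μ = GM = 6.674×10⁻¹¹ × 1.770×10²⁰ = 1.181×10¹⁰ m³/s².
r_p = 216.4 + 66.67 = 283.07 km = 2.8307×10⁵ m.
r_a = 216.4 + 1099 = 1315.4 km = 1.3154×10⁶ m.
Semi-major axis a = (r_p + r_a)/2 = (283.07 + 1315.4)/2 = 799.24 km = 7.992×10⁵ m.
By Kepler's third law T = 2π√(a³/μ) = 2π × 6.574×10³ = 4.131×10⁴ s.
= 0.4781 days.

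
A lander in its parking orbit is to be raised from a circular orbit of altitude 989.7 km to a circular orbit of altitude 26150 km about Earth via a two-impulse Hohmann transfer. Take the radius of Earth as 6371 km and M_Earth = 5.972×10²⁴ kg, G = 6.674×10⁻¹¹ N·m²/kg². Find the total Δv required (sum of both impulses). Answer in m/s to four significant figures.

μ = GM = 6.674×10⁻¹¹ × 5.972×10²⁴ = 3.986×10¹⁴ m³/s².
r₁ = 6371 + 989.7 = 7360.7 km = 7.3607×10⁶ m.
r₂ = 6371 + 26150 = 32521 km = 3.2521×10⁷ m.
Transfer ellipse a_t = (r₁ + r₂)/2 = 1.994×10⁷ m.
At r₁: circular v_c1 = √(μ/r₁) = 7359 m/s; transfer-perigee v_p = √[μ(2/r₁ − 1/a_t)] = 9397 m/s.
Δv₁ = v_p − v_c1 = 2039 m/s.
At r₂: circular v_c2 = √(μ/r₂) = 3501 m/s; transfer-apogee v_a = √[μ(2/r₂ − 1/a_t)] = 2127 m/s.
Δv₂ = v_c2 − v_a = 1374 m/s.
Total Δv = Δv₁ + Δv₂ = 3413 m/s.

Δv_total ≈ 3413 m/s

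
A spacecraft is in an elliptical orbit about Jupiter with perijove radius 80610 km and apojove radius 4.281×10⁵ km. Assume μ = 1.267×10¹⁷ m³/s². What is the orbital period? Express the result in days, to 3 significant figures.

Semi-major axis a = (r_p + r_a)/2 = (80610 + 4.2810×10⁵)/2 = 2.5436×10⁵ km = 2.544×10⁸ m.
By Kepler's third law T = 2π√(a³/μ) = 2π × 1.140×10⁴ = 7.161×10⁴ s.
= 0.8288 days.

T ≈ 0.829 days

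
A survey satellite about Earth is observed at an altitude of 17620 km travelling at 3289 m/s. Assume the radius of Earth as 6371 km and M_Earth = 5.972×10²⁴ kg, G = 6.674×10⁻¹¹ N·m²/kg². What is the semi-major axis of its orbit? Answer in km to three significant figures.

a ≈ 17800 km

μ = GM = 6.674×10⁻¹¹ × 5.972×10²⁴ = 3.986×10¹⁴ m³/s².
r = 6371 + 17620 = 23991 km = 2.399×10⁷ m.
Vis-viva rearranged: 1/a = 2/r − v²/μ = 8.336×10⁻⁸ − 2.714×10⁻⁸ = 5.622×10⁻⁸ m⁻¹.
a = 1.779×10⁷ m = 17786 km.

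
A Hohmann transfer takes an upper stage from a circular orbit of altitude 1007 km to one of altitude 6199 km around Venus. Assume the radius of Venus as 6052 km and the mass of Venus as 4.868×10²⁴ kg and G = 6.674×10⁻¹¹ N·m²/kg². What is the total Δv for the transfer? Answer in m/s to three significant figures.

μ = GM = 6.674×10⁻¹¹ × 4.868×10²⁴ = 3.249×10¹⁴ m³/s².
r₁ = 6052 + 1007 = 7059.0 km = 7.0590×10⁶ m.
r₂ = 6052 + 6199 = 12251 km = 1.2251×10⁷ m.
Transfer ellipse a_t = (r₁ + r₂)/2 = 9.655×10⁶ m.
At r₁: circular v_c1 = √(μ/r₁) = 6784 m/s; transfer-periapsis v_p = √[μ(2/r₁ − 1/a_t)] = 7642 m/s.
Δv₁ = v_p − v_c1 = 857.8 m/s.
At r₂: circular v_c2 = √(μ/r₂) = 5150 m/s; transfer-apoapsis v_a = √[μ(2/r₂ − 1/a_t)] = 4403 m/s.
Δv₂ = v_c2 − v_a = 746.4 m/s.
Total Δv = Δv₁ + Δv₂ = 1604 m/s.

Δv_total ≈ 1600 m/s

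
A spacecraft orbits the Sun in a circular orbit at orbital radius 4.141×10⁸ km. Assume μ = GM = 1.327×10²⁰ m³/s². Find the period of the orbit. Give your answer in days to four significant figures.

r = 4.141×10⁸ km = 4.141×10¹¹ m.
Kepler's third law: T = 2π√(r³/μ) = 2π√((4.141×10¹¹)³ / 1.327×10²⁰).
r³/μ = 5.351×10¹⁴ s², so T = 2π × 2.313×10⁷ = 1.453×10⁸ s.
Converting: 1.453×10⁸ s ÷ 86400 = 1682 days.

T ≈ 1682 days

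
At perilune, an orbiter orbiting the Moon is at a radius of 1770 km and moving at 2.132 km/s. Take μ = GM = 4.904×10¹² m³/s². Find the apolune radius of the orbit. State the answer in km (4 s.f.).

apolune radius ≈ 8079 km

r_p = 1.770×10⁶ m.
Specific energy ε = v²/2 − μ/r = -4.979×10⁵ J/kg, so a = −μ/(2ε) = 4.925×10⁶ m.
The apsides satisfy r_p + r_a = 2a, so the apolune radius is 2a − r_p = 8.079×10⁶ m = 8079.2 km.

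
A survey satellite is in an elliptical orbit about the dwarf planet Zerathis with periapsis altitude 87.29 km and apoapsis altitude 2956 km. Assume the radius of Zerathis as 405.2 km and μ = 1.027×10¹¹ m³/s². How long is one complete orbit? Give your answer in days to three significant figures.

r_p = 405.2 + 87.29 = 492.49 km = 4.9249×10⁵ m.
r_a = 405.2 + 2956 = 3361.2 km = 3.3612×10⁶ m.
Semi-major axis a = (r_p + r_a)/2 = (492.49 + 3361.2)/2 = 1926.8 km = 1.927×10⁶ m.
By Kepler's third law T = 2π√(a³/μ) = 2π × 8.346×10³ = 5.244×10⁴ s.
= 0.6069 days.

T ≈ 0.607 days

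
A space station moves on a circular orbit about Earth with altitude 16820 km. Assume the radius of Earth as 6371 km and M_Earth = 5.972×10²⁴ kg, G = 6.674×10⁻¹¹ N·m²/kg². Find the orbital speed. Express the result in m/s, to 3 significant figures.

μ = GM = 6.674×10⁻¹¹ × 5.972×10²⁴ = 3.986×10¹⁴ m³/s².
r = 6371 + 16820 = 23191 km = 2.3191×10⁷ m.
For a circular orbit v = √(μ/r) = √(3.986×10¹⁴ / 2.319×10⁷) = √(1.719×10⁷) = 4146 m/s.

v ≈ 4150 m/s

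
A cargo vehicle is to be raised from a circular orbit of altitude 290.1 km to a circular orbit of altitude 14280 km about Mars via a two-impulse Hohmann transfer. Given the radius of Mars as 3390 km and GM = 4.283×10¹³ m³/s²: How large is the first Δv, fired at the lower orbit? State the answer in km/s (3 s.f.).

Δv ≈ 0.978 km/s

r₁ = 3390 + 290.1 = 3680.1 km = 3.6801×10⁶ m.
r₂ = 3390 + 14280 = 17670 km = 1.7670×10⁷ m.
Transfer ellipse a_t = (r₁ + r₂)/2 = 1.068×10⁷ m.
At r₁: circular v_c1 = √(μ/r₁) = 3411 m/s; transfer-periapsis v_p = √[μ(2/r₁ − 1/a_t)] = 4389 m/s.
Δv₁ = v_p − v_c1 = 977.6 m/s.
= 0.9776 km/s.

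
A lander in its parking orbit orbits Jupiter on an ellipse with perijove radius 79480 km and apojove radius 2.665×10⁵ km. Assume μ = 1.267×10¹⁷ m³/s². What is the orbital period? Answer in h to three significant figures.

T ≈ 11.2 h

Semi-major axis a = (r_p + r_a)/2 = (79480 + 2.6650×10⁵)/2 = 1.7299×10⁵ km = 1.730×10⁸ m.
By Kepler's third law T = 2π√(a³/μ) = 2π × 6.392×10³ = 4.016×10⁴ s.
= 11.16 h.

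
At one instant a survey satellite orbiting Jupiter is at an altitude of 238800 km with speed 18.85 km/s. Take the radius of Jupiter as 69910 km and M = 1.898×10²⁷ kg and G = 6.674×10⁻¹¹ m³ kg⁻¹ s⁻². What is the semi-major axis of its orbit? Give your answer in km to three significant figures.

a ≈ 2.72×10⁵ km

μ = GM = 6.674×10⁻¹¹ × 1.898×10²⁷ = 1.267×10¹⁷ m³/s².
r = 69910 + 238800 = 3.0871×10⁵ km = 3.087×10⁸ m.
Vis-viva rearranged: 1/a = 2/r − v²/μ = 6.479×10⁻⁹ − 2.805×10⁻⁹ = 3.674×10⁻⁹ m⁻¹.
a = 2.722×10⁸ m = 2.7222×10⁵ km.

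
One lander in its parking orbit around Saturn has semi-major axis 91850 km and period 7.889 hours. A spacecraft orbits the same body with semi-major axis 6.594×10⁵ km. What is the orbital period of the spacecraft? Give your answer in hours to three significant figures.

T₂ ≈ 152 hours

Kepler's third law: T² ∝ a³, so T₂ = T₁ (a₂/a₁)^(3/2).
a₂/a₁ = 7.179, (a₂/a₁)^(3/2) = 19.24.
T₂ = 7.889 × 19.24 = 151.7 hours.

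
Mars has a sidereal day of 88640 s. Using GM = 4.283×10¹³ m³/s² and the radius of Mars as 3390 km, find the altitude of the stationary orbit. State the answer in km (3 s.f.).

A synchronous orbit has period T, so by Kepler's third law a = (μT²/4π²)^(1/3).
μT²/4π² = 4.283×10¹³ × (8.864×10⁴)² / 39.48 = 8.524×10²¹ m³.
a = 2.043×10⁷ m = 20428 km.
Altitude h = a − R = 20428 − 3390 = 17038 km.

h_sync ≈ 17000 km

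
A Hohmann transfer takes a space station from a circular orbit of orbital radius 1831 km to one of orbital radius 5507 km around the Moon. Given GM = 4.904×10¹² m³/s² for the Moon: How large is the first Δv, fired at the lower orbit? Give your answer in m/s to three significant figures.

Δv ≈ 368 m/s

r₁ = 1831 km = 1.831×10⁶ m.
r₂ = 5507 km = 5.507×10⁶ m.
Transfer ellipse a_t = (r₁ + r₂)/2 = 3.669×10⁶ m.
At r₁: circular v_c1 = √(μ/r₁) = 1637 m/s; transfer-perilune v_p = √[μ(2/r₁ − 1/a_t)] = 2005 m/s.
Δv₁ = v_p − v_c1 = 368.4 m/s.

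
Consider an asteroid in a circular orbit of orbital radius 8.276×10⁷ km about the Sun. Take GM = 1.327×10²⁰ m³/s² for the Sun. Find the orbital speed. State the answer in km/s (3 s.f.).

v ≈ 40.0 km/s

r = 8.276×10⁷ km = 8.276×10¹⁰ m.
For a circular orbit v = √(μ/r) = √(1.327×10²⁰ / 8.276×10¹⁰) = √(1.603×10⁹) = 40040 m/s.
That is 40.04 km/s.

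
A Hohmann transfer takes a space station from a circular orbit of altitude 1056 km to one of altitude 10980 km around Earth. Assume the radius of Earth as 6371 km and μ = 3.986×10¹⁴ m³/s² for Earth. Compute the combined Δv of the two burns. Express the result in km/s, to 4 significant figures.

Δv_total ≈ 2.426 km/s

r₁ = 6371 + 1056 = 7427.0 km = 7.4270×10⁶ m.
r₂ = 6371 + 10980 = 17351 km = 1.7351×10⁷ m.
Transfer ellipse a_t = (r₁ + r₂)/2 = 1.239×10⁷ m.
At r₁: circular v_c1 = √(μ/r₁) = 7326 m/s; transfer-perigee v_p = √[μ(2/r₁ − 1/a_t)] = 8670 m/s.
Δv₁ = v_p − v_c1 = 1344 m/s.
At r₂: circular v_c2 = √(μ/r₂) = 4793 m/s; transfer-apogee v_a = √[μ(2/r₂ − 1/a_t)] = 3711 m/s.
Δv₂ = v_c2 − v_a = 1082 m/s.
Total Δv = Δv₁ + Δv₂ = 2426 m/s = 2.426 km/s.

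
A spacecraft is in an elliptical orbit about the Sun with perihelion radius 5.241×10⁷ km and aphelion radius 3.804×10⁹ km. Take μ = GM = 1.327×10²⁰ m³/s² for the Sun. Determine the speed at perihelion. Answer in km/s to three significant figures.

v ≈ 70.7 km/s

Semi-major axis a = (r_p + r_a)/2 = 1.9282×10⁹ km = 1.928×10¹² m.
Vis-viva: v² = μ(2/r − 1/a) = 1.327×10²⁰ × (3.816×10⁻¹¹ − 5.186×10⁻¹³) = 4.995×10⁹ m²/s².
v = 70680 m/s = 70.68 km/s.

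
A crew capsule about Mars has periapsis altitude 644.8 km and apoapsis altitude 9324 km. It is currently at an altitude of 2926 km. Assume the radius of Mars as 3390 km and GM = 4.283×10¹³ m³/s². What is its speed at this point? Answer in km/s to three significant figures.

r_p = 3390 + 644.8 = 4034.8 km = 4.0348×10⁶ m.
r_a = 3390 + 9324 = 12714 km = 1.2714×10⁷ m.
r = 3390 + 2926 = 6316.0 km = 6.316×10⁶ m.
Semi-major axis a = (r_p + r_a)/2 = 8374.4 km = 8.374×10⁶ m.
Vis-viva: v² = μ(2/r − 1/a) = 4.283×10¹³ × (3.167×10⁻⁷ − 1.194×10⁻⁷) = 8.448×10⁶ m²/s².
v = 2907 m/s = 2.907 km/s.

v ≈ 2.91 km/s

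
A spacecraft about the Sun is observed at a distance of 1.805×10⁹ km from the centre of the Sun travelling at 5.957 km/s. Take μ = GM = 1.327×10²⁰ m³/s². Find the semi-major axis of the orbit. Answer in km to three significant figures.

r = 1.805×10¹² m.
Specific orbital energy ε = v²/2 − μ/r = (5957)²/2 − 1.327×10²⁰/1.805×10¹² = -5.578×10⁷ J/kg.
Since ε = −μ/(2a), a = −μ/(2ε) = 1.190×10¹² m = 1.1896×10⁹ km.

a ≈ 1.19×10⁹ km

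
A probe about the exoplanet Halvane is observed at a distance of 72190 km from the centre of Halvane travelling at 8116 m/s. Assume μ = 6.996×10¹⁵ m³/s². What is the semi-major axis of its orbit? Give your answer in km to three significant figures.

a ≈ 54700 km

r = 7.219×10⁷ m.
Vis-viva rearranged: 1/a = 2/r − v²/μ = 2.770×10⁻⁸ − 9.415×10⁻⁹ = 1.829×10⁻⁸ m⁻¹.
a = 5.468×10⁷ m = 54677 km.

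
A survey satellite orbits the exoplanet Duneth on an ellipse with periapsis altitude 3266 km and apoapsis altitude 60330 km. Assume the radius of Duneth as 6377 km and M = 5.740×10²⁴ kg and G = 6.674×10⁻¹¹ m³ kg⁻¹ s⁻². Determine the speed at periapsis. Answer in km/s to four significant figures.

v ≈ 8.332 km/s

μ = GM = 6.674×10⁻¹¹ × 5.740×10²⁴ = 3.831×10¹⁴ m³/s².
r_p = 6377 + 3266 = 9643.0 km = 9.6430×10⁶ m.
r_a = 6377 + 60330 = 66707 km = 6.6707×10⁷ m.
Semi-major axis a = (r_p + r_a)/2 = 38175 km = 3.818×10⁷ m.
Vis-viva: v² = μ(2/r − 1/a) = 3.831×10¹⁴ × (2.074×10⁻⁷ − 2.620×10⁻⁸) = 6.942×10⁷ m²/s².
v = 8332 m/s = 8.332 km/s.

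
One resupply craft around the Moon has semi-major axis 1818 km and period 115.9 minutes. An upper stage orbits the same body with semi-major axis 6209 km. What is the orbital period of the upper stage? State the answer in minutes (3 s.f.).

T₂ ≈ 732 minutes

Kepler's third law: T² ∝ a³, so T₂ = T₁ (a₂/a₁)^(3/2).
a₂/a₁ = 3.415, (a₂/a₁)^(3/2) = 6.312.
T₂ = 115.9 × 6.312 = 731.5 minutes.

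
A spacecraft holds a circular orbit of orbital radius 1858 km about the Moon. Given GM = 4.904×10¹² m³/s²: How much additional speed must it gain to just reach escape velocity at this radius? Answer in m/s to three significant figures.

r = 1858 km = 1.858×10⁶ m.
Circular speed v_c = √(μ/r) = 1625 m/s.
Escape speed v_esc = √(2μ/r) = √2 × v_c = 2298 m/s.
Δv = v_esc − v_c = 672.9 m/s.

Δv ≈ 673 m/s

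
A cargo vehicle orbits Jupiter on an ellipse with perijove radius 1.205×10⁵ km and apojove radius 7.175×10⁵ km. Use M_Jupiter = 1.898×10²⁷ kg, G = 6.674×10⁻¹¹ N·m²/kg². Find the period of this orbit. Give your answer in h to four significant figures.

μ = GM = 6.674×10⁻¹¹ × 1.898×10²⁷ = 1.267×10¹⁷ m³/s².
Semi-major axis a = (r_p + r_a)/2 = (1.2050×10⁵ + 7.1750×10⁵)/2 = 4.1900×10⁵ km = 4.190×10⁸ m.
By Kepler's third law T = 2π√(a³/μ) = 2π × 2.410×10⁴ = 1.514×10⁵ s.
= 42.06 h.

T ≈ 42.06 h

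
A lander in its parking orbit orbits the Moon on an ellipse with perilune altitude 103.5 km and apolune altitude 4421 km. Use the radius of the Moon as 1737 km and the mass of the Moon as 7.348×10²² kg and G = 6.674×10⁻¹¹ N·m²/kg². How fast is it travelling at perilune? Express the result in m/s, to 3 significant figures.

v ≈ 2030 m/s

μ = GM = 6.674×10⁻¹¹ × 7.348×10²² = 4.904×10¹² m³/s².
r_p = 1737 + 103.5 = 1840.5 km = 1.8405×10⁶ m.
r_a = 1737 + 4421 = 6158.0 km = 6.1580×10⁶ m.
Semi-major axis a = (r_p + r_a)/2 = 3999.2 km = 3.999×10⁶ m.
Vis-viva: v² = μ(2/r − 1/a) = 4.904×10¹² × (1.087×10⁻⁶ − 2.500×10⁻⁷) = 4.103×10⁶ m²/s².
v = 2026 m/s.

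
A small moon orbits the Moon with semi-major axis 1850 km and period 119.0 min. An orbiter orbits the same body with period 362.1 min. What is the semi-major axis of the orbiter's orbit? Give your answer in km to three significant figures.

a₂ ≈ 3880 km

Kepler's third law: a³ ∝ T², so a₂ = a₁ (T₂/T₁)^(2/3).
T₂/T₁ = 3.043, (T₂/T₁)^(2/3) = 2.100.
a₂ = 1850 × 2.100 = 3885 km.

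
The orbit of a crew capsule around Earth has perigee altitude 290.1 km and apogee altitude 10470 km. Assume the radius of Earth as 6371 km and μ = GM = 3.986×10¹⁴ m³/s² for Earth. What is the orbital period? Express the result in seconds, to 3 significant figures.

r_p = 6371 + 290.1 = 6661.1 km = 6.6611×10⁶ m.
r_a = 6371 + 10470 = 16841 km = 1.6841×10⁷ m.
Semi-major axis a = (r_p + r_a)/2 = (6661.1 + 16841)/2 = 11751 km = 1.175×10⁷ m.
By Kepler's third law T = 2π√(a³/μ) = 2π × 2.018×10³ = 1.268×10⁴ s.

T ≈ 12700 seconds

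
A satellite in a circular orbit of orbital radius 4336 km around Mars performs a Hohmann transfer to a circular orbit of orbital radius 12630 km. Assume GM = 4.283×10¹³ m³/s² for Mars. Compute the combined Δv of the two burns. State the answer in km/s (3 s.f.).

Δv_total ≈ 1.22 km/s

r₁ = 4336 km = 4.336×10⁶ m.
r₂ = 12630 km = 1.263×10⁷ m.
Transfer ellipse a_t = (r₁ + r₂)/2 = 8.483×10⁶ m.
At r₁: circular v_c1 = √(μ/r₁) = 3143 m/s; transfer-periapsis v_p = √[μ(2/r₁ − 1/a_t)] = 3835 m/s.
Δv₁ = v_p − v_c1 = 692.0 m/s.
At r₂: circular v_c2 = √(μ/r₂) = 1842 m/s; transfer-apoapsis v_a = √[μ(2/r₂ − 1/a_t)] = 1317 m/s.
Δv₂ = v_c2 − v_a = 524.9 m/s.
Total Δv = Δv₁ + Δv₂ = 1217 m/s = 1.217 km/s.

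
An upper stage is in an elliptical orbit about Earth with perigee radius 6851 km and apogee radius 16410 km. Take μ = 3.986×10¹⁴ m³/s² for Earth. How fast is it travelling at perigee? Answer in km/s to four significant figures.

v ≈ 9.060 km/s

Semi-major axis a = (r_p + r_a)/2 = 11630 km = 1.163×10⁷ m.
Vis-viva: v² = μ(2/r − 1/a) = 3.986×10¹⁴ × (2.919×10⁻⁷ − 8.598×10⁻⁸) = 8.209×10⁷ m²/s².
v = 9060 m/s = 9.060 km/s.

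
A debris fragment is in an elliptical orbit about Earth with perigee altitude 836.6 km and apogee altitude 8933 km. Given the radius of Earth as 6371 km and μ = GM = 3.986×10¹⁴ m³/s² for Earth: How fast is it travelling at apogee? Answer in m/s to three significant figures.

v ≈ 4080 m/s

r_p = 6371 + 836.6 = 7207.6 km = 7.2076×10⁶ m.
r_a = 6371 + 8933 = 15304 km = 1.5304×10⁷ m.
Semi-major axis a = (r_p + r_a)/2 = 11256 km = 1.126×10⁷ m.
Vis-viva: v² = μ(2/r − 1/a) = 3.986×10¹⁴ × (1.307×10⁻⁷ − 8.884×10⁻⁸) = 1.668×10⁷ m²/s².
v = 4084 m/s.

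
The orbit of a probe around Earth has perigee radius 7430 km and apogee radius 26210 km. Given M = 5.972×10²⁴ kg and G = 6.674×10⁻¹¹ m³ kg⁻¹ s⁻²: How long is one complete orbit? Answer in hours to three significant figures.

T ≈ 6.03 hours

μ = GM = 6.674×10⁻¹¹ × 5.972×10²⁴ = 3.986×10¹⁴ m³/s².
Semi-major axis a = (r_p + r_a)/2 = (7430.0 + 26210)/2 = 16820 km = 1.682×10⁷ m.
By Kepler's third law T = 2π√(a³/μ) = 2π × 3.455×10³ = 2.171×10⁴ s.
= 6.031 hours.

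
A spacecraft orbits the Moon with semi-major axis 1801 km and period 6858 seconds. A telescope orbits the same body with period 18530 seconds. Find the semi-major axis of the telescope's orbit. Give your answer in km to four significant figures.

Kepler's third law: a³ ∝ T², so a₂ = a₁ (T₂/T₁)^(2/3).
T₂/T₁ = 2.702, (T₂/T₁)^(2/3) = 1.940.
a₂ = 1801 × 1.940 = 3494 km.

a₂ ≈ 3494 km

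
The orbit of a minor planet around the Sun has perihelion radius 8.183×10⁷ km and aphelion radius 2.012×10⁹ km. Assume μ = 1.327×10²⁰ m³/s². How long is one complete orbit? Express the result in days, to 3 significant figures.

Semi-major axis a = (r_p + r_a)/2 = (8.1830×10⁷ + 2.0120×10⁹)/2 = 1.0469×10⁹ km = 1.047×10¹² m.
By Kepler's third law T = 2π√(a³/μ) = 2π × 9.299×10⁷ = 5.843×10⁸ s.
= 6762 days.

T ≈ 6760 days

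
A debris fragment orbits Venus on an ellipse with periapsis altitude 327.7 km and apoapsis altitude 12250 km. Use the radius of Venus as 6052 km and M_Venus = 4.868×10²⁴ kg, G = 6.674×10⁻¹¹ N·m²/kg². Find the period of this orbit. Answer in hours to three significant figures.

μ = GM = 6.674×10⁻¹¹ × 4.868×10²⁴ = 3.249×10¹⁴ m³/s².
r_p = 6052 + 327.7 = 6379.7 km = 6.3797×10⁶ m.
r_a = 6052 + 12250 = 18302 km = 1.8302×10⁷ m.
Semi-major axis a = (r_p + r_a)/2 = (6379.7 + 18302)/2 = 12341 km = 1.234×10⁷ m.
By Kepler's third law T = 2π√(a³/μ) = 2π × 2.405×10³ = 1.511×10⁴ s.
= 4.198 hours.

T ≈ 4.20 hours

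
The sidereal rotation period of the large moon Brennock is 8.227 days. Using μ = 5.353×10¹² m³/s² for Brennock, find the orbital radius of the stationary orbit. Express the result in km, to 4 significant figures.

r_sync ≈ 40920 km

T = 8.227 days = 7.108×10⁵ s.
A synchronous orbit has period T, so by Kepler's third law a = (μT²/4π²)^(1/3).
μT²/4π² = 5.353×10¹² × (7.108×10⁵)² / 39.48 = 6.851×10²² m³.
a = 4.092×10⁷ m = 40918 km.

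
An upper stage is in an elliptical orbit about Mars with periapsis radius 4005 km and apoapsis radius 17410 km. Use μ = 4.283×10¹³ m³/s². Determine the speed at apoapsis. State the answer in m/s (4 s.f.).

v ≈ 959.3 m/s

Semi-major axis a = (r_p + r_a)/2 = 10708 km = 1.071×10⁷ m.
Vis-viva: v² = μ(2/r − 1/a) = 4.283×10¹³ × (1.149×10⁻⁷ − 9.339×10⁻⁸) = 9.202×10⁵ m²/s².
v = 959.3 m/s.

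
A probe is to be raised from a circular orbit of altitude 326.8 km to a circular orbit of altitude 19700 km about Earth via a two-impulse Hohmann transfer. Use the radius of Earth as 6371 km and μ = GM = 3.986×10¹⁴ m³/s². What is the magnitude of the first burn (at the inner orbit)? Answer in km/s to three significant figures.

Δv ≈ 2.02 km/s

r₁ = 6371 + 326.8 = 6697.8 km = 6.6978×10⁶ m.
r₂ = 6371 + 19700 = 26071 km = 2.6071×10⁷ m.
Transfer ellipse a_t = (r₁ + r₂)/2 = 1.638×10⁷ m.
At r₁: circular v_c1 = √(μ/r₁) = 7714 m/s; transfer-perigee v_p = √[μ(2/r₁ − 1/a_t)] = 9731 m/s.
Δv₁ = v_p − v_c1 = 2017 m/s.
= 2.017 km/s.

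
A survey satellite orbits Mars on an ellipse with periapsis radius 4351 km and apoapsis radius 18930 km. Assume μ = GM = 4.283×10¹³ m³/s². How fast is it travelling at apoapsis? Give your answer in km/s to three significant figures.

Semi-major axis a = (r_p + r_a)/2 = 11640 km = 1.164×10⁷ m.
Vis-viva: v² = μ(2/r − 1/a) = 4.283×10¹³ × (1.057×10⁻⁷ − 8.591×10⁻⁸) = 8.457×10⁵ m²/s².
v = 919.6 m/s = 0.9196 km/s.

v ≈ 0.92 km/s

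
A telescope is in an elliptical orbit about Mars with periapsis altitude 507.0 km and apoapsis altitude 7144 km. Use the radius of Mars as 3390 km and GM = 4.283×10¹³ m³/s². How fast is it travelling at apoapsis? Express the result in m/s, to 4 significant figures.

v ≈ 1482 m/s

r_p = 3390 + 507.0 = 3897.0 km = 3.8970×10⁶ m.
r_a = 3390 + 7144 = 10534 km = 1.0534×10⁷ m.
Semi-major axis a = (r_p + r_a)/2 = 7215.5 km = 7.216×10⁶ m.
Vis-viva: v² = μ(2/r − 1/a) = 4.283×10¹³ × (1.899×10⁻⁷ − 1.386×10⁻⁷) = 2.196×10⁶ m²/s².
v = 1482 m/s.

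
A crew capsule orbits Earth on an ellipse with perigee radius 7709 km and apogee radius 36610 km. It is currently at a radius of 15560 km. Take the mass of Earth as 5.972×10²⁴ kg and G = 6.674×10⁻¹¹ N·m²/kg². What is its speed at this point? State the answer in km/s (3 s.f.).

μ = GM = 6.674×10⁻¹¹ × 5.972×10²⁴ = 3.986×10¹⁴ m³/s².
Semi-major axis a = (r_p + r_a)/2 = 22160 km = 2.216×10⁷ m.
Vis-viva: v² = μ(2/r − 1/a) = 3.986×10¹⁴ × (1.285×10⁻⁷ − 4.513×10⁻⁸) = 3.324×10⁷ m²/s².
v = 5766 m/s = 5.766 km/s.

v ≈ 5.77 km/s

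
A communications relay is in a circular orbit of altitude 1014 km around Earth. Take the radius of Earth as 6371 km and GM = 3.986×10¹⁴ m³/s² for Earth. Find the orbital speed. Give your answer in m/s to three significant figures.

v ≈ 7350 m/s

r = 6371 + 1014 = 7385.0 km = 7.3850×10⁶ m.
For a circular orbit v = √(μ/r) = √(3.986×10¹⁴ / 7.385×10⁶) = √(5.397×10⁷) = 7347 m/s.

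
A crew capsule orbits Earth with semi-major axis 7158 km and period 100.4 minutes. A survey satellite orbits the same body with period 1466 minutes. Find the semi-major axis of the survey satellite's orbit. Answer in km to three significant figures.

Kepler's third law: a³ ∝ T², so a₂ = a₁ (T₂/T₁)^(2/3).
T₂/T₁ = 14.60, (T₂/T₁)^(2/3) = 5.974.
a₂ = 7158 × 5.974 = 42760 km.

a₂ ≈ 42800 km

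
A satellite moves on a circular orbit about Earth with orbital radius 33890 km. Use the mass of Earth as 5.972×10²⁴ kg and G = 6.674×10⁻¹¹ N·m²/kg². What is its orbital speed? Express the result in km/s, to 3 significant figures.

v ≈ 3.43 km/s

μ = GM = 6.674×10⁻¹¹ × 5.972×10²⁴ = 3.986×10¹⁴ m³/s².
r = 33890 km = 3.389×10⁷ m.
For a circular orbit v = √(μ/r) = √(3.986×10¹⁴ / 3.389×10⁷) = √(1.176×10⁷) = 3429 m/s.
That is 3.429 km/s.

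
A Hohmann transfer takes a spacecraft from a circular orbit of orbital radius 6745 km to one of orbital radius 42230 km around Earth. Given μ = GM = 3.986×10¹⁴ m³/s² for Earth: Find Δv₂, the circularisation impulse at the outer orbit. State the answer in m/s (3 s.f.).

Δv ≈ 1460 m/s

r₁ = 6745 km = 6.745×10⁶ m.
r₂ = 42230 km = 4.223×10⁷ m.
Transfer ellipse a_t = (r₁ + r₂)/2 = 2.449×10⁷ m.
At r₁: circular v_c1 = √(μ/r₁) = 7687 m/s; transfer-perigee v_p = √[μ(2/r₁ − 1/a_t)] = 10100 m/s.
At r₂: circular v_c2 = √(μ/r₂) = 3072 m/s; transfer-apogee v_a = √[μ(2/r₂ − 1/a_t)] = 1612 m/s.
Δv₂ = v_c2 − v_a = 1460 m/s.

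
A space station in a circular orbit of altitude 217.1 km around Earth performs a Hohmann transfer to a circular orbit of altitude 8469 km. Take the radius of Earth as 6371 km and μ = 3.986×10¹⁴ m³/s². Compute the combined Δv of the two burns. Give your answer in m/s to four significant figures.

r₁ = 6371 + 217.1 = 6588.1 km = 6.5881×10⁶ m.
r₂ = 6371 + 8469 = 14840 km = 1.4840×10⁷ m.
Transfer ellipse a_t = (r₁ + r₂)/2 = 1.071×10⁷ m.
At r₁: circular v_c1 = √(μ/r₁) = 7778 m/s; transfer-perigee v_p = √[μ(2/r₁ − 1/a_t)] = 9154 m/s.
Δv₁ = v_p − v_c1 = 1376 m/s.
At r₂: circular v_c2 = √(μ/r₂) = 5183 m/s; transfer-apogee v_a = √[μ(2/r₂ − 1/a_t)] = 4064 m/s.
Δv₂ = v_c2 − v_a = 1119 m/s.
Total Δv = Δv₁ + Δv₂ = 2495 m/s.

Δv_total ≈ 2495 m/s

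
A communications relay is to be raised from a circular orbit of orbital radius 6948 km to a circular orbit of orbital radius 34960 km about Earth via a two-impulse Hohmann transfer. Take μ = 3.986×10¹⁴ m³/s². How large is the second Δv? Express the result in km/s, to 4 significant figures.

Δv ≈ 1.432 km/s

r₁ = 6948 km = 6.948×10⁶ m.
r₂ = 34960 km = 3.496×10⁷ m.
Transfer ellipse a_t = (r₁ + r₂)/2 = 2.095×10⁷ m.
At r₁: circular v_c1 = √(μ/r₁) = 7574 m/s; transfer-perigee v_p = √[μ(2/r₁ − 1/a_t)] = 9783 m/s.
At r₂: circular v_c2 = √(μ/r₂) = 3377 m/s; transfer-apogee v_a = √[μ(2/r₂ − 1/a_t)] = 1944 m/s.
Δv₂ = v_c2 − v_a = 1432 m/s.
= 1.432 km/s.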